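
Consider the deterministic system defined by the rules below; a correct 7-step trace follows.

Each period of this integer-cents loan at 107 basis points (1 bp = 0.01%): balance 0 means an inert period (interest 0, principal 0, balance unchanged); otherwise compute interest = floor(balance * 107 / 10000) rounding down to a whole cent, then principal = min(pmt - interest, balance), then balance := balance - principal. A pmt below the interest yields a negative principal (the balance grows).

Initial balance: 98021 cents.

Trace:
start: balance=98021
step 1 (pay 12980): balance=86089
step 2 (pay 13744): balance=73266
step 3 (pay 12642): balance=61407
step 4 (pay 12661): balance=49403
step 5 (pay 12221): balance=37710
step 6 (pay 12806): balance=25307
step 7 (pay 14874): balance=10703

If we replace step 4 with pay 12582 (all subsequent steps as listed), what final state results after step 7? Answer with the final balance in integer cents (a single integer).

10785

(re-executing from step 4 with the substitution; state before step 4: balance=61407)
step 4 (pay 12582): balance=49482
step 5 (pay 12221): balance=37790
step 6 (pay 12806): balance=25388
step 7 (pay 14874): balance=10785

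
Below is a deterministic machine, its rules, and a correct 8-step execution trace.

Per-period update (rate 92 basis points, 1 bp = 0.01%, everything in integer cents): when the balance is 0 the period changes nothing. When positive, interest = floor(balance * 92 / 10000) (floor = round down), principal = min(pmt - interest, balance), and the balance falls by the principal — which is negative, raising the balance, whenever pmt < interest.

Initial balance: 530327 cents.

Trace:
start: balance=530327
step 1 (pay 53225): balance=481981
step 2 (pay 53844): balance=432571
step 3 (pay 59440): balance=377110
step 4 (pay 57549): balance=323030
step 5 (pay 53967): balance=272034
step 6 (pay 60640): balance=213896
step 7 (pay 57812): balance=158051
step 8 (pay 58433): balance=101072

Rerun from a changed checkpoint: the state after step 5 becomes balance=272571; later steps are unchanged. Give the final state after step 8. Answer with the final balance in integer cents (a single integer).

101624

state after step 5 := balance=272571
step 6 (pay 60640): balance=214438
step 7 (pay 57812): balance=158598
step 8 (pay 58433): balance=101624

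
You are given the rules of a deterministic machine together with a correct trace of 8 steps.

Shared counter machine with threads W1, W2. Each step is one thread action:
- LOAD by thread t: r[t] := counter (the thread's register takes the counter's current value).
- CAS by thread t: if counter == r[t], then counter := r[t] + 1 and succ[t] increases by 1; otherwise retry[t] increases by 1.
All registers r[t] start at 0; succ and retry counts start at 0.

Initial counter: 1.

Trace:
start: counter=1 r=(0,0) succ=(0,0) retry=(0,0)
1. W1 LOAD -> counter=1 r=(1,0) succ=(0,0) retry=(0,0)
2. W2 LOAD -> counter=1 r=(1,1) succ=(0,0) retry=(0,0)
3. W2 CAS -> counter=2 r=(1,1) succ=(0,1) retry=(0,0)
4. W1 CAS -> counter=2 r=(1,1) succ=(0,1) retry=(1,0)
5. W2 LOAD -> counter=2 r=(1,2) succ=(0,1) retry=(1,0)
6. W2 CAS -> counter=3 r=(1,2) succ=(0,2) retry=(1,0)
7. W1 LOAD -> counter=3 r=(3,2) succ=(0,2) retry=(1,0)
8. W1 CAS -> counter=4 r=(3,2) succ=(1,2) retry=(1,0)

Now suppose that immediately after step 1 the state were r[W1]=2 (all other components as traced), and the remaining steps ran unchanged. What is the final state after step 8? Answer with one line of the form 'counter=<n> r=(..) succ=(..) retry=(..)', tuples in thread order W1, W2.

state after step 1 := counter=1 r=(2,0) succ=(0,0) retry=(0,0)
2. W2 LOAD -> counter=1 r=(2,1) succ=(0,0) retry=(0,0)
3. W2 CAS -> counter=2 r=(2,1) succ=(0,1) retry=(0,0)
4. W1 CAS -> counter=3 r=(2,1) succ=(1,1) retry=(0,0)
5. W2 LOAD -> counter=3 r=(2,3) succ=(1,1) retry=(0,0)
6. W2 CAS -> counter=4 r=(2,3) succ=(1,2) retry=(0,0)
7. W1 LOAD -> counter=4 r=(4,3) succ=(1,2) retry=(0,0)
8. W1 CAS -> counter=5 r=(4,3) succ=(2,2) retry=(0,0)

counter=5 r=(4,3) succ=(2,2) retry=(0,0)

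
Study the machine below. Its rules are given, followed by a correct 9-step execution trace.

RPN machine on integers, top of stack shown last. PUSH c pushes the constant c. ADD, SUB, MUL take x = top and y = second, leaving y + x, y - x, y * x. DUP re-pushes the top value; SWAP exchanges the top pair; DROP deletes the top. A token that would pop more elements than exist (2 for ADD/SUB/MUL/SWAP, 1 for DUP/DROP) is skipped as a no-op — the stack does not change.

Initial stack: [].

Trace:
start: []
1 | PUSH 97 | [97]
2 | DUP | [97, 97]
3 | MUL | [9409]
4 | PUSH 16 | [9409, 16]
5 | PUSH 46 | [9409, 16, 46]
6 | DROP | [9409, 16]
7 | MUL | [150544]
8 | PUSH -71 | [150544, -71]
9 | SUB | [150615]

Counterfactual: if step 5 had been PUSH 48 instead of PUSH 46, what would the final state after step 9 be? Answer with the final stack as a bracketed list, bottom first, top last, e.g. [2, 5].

(re-executing from step 5 with the substitution; state before step 5: [9409, 16])
5 | PUSH 48 | [9409, 16, 48]
6 | DROP | [9409, 16]
7 | MUL | [150544]
8 | PUSH -71 | [150544, -71]
9 | SUB | [150615]

[150615]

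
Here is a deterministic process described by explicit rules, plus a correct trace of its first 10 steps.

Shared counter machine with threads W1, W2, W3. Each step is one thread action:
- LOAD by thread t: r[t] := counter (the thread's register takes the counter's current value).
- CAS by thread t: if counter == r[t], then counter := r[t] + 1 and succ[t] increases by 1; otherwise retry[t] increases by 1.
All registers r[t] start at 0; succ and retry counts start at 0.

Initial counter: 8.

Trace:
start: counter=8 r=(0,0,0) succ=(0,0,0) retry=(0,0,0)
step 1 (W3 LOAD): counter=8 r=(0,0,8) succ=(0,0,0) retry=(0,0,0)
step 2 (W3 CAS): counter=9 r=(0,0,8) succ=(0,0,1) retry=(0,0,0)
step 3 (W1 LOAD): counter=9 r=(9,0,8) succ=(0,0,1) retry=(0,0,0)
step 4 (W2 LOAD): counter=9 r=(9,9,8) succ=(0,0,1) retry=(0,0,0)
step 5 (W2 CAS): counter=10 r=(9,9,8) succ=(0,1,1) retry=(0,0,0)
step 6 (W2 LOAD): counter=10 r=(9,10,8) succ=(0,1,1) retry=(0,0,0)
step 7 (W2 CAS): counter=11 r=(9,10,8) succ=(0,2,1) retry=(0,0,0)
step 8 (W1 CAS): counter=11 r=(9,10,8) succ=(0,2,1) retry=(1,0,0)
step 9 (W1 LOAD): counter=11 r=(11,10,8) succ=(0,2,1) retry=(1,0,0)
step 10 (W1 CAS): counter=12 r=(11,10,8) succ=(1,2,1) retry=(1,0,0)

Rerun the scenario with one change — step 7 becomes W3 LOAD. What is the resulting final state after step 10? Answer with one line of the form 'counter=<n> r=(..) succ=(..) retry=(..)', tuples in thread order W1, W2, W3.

counter=11 r=(10,10,10) succ=(1,1,1) retry=(1,0,0)

(re-executing from step 7 with the substitution; state before step 7: counter=10 r=(9,10,8) succ=(0,1,1) retry=(0,0,0))
step 7 (W3 LOAD): counter=10 r=(9,10,10) succ=(0,1,1) retry=(0,0,0)
step 8 (W1 CAS): counter=10 r=(9,10,10) succ=(0,1,1) retry=(1,0,0)
step 9 (W1 LOAD): counter=10 r=(10,10,10) succ=(0,1,1) retry=(1,0,0)
step 10 (W1 CAS): counter=11 r=(10,10,10) succ=(1,1,1) retry=(1,0,0)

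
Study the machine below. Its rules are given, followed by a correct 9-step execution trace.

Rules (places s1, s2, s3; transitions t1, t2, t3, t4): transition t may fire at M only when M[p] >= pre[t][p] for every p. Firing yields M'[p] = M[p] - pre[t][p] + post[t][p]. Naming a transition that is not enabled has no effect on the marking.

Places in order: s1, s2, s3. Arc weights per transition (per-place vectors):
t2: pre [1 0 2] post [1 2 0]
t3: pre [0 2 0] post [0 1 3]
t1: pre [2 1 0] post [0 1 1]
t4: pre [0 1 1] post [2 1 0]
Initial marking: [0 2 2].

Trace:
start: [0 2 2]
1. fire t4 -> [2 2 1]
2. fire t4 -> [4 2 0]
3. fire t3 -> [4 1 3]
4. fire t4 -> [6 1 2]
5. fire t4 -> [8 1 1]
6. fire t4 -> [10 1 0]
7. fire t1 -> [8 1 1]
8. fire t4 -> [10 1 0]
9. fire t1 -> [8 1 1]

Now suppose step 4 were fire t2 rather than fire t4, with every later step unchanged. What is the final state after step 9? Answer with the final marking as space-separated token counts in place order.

(re-executing from step 4 with the substitution; state before step 4: [4 1 3])
4. fire t2 -> [4 3 1]
5. fire t4 -> [6 3 0]
6. fire t4 -> [6 3 0]
7. fire t1 -> [4 3 1]
8. fire t4 -> [6 3 0]
9. fire t1 -> [4 3 1]

4 3 1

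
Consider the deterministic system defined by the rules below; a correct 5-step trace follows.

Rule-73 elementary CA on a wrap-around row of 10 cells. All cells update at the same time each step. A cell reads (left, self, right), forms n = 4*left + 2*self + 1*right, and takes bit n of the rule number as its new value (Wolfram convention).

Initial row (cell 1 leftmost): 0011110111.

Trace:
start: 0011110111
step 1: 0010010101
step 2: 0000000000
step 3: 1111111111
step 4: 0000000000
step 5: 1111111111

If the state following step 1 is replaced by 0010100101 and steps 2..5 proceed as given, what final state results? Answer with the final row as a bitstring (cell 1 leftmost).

1111111111

state after step 1 := 0010100101
step 2: 0000000000
step 3: 1111111111
step 4: 0000000000
step 5: 1111111111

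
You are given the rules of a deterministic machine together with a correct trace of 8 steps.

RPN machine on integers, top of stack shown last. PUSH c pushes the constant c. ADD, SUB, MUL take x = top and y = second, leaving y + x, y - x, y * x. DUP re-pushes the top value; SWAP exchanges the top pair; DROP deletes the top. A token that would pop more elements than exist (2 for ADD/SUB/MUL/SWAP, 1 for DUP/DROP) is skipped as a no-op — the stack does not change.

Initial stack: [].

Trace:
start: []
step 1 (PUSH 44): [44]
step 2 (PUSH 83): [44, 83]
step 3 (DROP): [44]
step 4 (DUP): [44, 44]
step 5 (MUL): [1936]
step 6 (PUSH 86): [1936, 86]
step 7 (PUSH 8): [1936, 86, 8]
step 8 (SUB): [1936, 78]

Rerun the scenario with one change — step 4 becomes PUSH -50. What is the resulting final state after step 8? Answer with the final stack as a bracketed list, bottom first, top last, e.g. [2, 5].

[-2200, 78]

(re-executing from step 4 with the substitution; state before step 4: [44])
step 4 (PUSH -50): [44, -50]
step 5 (MUL): [-2200]
step 6 (PUSH 86): [-2200, 86]
step 7 (PUSH 8): [-2200, 86, 8]
step 8 (SUB): [-2200, 78]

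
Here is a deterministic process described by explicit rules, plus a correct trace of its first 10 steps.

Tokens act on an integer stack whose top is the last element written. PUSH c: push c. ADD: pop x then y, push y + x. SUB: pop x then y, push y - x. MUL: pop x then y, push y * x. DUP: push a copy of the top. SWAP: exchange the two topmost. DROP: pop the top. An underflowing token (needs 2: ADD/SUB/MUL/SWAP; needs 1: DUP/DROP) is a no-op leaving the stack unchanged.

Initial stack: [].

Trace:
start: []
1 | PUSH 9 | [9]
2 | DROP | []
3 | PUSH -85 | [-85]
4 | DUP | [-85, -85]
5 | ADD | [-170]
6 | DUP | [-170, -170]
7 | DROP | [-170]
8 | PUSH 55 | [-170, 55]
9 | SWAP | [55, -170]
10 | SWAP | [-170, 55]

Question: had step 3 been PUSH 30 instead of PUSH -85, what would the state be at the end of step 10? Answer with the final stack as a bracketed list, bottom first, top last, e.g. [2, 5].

(re-executing from step 3 with the substitution; state before step 3: [])
3 | PUSH 30 | [30]
4 | DUP | [30, 30]
5 | ADD | [60]
6 | DUP | [60, 60]
7 | DROP | [60]
8 | PUSH 55 | [60, 55]
9 | SWAP | [55, 60]
10 | SWAP | [60, 55]

[60, 55]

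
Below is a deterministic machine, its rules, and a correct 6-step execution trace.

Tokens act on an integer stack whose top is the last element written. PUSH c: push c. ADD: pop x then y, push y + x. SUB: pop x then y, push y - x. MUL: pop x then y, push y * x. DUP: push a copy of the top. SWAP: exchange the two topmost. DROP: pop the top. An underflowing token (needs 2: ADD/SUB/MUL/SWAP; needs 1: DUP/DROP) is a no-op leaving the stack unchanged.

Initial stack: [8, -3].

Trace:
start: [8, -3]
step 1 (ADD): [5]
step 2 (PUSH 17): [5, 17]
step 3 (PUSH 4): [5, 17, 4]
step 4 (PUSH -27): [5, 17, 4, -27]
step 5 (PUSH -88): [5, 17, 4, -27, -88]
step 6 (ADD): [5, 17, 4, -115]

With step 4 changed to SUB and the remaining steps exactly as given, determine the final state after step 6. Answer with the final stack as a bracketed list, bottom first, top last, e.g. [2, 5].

(re-executing from step 4 with the substitution; state before step 4: [5, 17, 4])
step 4 (SUB): [5, 13]
step 5 (PUSH -88): [5, 13, -88]
step 6 (ADD): [5, -75]

[5, -75]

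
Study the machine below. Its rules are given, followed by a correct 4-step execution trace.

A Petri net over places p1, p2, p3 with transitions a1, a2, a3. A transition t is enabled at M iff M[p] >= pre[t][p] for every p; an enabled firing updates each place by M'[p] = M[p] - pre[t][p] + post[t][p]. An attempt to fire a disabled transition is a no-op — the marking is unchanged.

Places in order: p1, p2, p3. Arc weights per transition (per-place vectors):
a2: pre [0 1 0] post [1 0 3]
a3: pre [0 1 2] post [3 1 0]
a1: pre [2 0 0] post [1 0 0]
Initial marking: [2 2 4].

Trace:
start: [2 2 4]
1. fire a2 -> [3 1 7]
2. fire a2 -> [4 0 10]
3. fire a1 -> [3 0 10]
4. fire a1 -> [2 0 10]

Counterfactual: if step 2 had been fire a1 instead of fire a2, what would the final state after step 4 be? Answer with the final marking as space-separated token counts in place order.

(re-executing from step 2 with the substitution; state before step 2: [3 1 7])
2. fire a1 -> [2 1 7]
3. fire a1 -> [1 1 7]
4. fire a1 -> [1 1 7]

1 1 7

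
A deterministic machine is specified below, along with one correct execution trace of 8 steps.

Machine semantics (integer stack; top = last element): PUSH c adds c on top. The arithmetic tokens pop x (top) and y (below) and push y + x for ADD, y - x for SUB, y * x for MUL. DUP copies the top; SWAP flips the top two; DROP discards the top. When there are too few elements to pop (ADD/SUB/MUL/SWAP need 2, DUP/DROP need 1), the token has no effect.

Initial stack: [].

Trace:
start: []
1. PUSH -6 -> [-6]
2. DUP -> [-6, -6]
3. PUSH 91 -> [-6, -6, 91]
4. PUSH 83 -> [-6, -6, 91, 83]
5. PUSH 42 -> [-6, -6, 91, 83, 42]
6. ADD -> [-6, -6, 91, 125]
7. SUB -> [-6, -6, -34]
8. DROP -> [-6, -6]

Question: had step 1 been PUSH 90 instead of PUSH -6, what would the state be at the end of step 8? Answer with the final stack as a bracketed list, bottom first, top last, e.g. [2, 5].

(re-executing from step 1 with the substitution; state before step 1: [])
1. PUSH 90 -> [90]
2. DUP -> [90, 90]
3. PUSH 91 -> [90, 90, 91]
4. PUSH 83 -> [90, 90, 91, 83]
5. PUSH 42 -> [90, 90, 91, 83, 42]
6. ADD -> [90, 90, 91, 125]
7. SUB -> [90, 90, -34]
8. DROP -> [90, 90]

[90, 90]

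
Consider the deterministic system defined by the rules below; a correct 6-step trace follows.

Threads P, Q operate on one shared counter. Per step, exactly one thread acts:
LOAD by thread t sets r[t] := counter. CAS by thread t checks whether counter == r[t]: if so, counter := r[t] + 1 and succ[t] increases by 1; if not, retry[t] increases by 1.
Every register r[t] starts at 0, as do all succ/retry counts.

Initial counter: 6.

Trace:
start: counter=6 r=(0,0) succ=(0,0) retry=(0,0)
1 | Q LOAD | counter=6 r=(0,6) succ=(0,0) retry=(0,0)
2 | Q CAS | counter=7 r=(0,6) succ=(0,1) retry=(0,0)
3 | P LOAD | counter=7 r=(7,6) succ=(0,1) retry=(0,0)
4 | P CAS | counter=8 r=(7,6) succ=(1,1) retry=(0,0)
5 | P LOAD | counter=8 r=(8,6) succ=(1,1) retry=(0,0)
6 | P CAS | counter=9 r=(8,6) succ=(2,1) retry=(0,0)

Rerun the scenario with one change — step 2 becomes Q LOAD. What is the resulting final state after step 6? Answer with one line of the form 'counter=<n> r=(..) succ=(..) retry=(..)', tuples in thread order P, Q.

counter=8 r=(7,6) succ=(2,0) retry=(0,0)

(re-executing from step 2 with the substitution; state before step 2: counter=6 r=(0,6) succ=(0,0) retry=(0,0))
2 | Q LOAD | counter=6 r=(0,6) succ=(0,0) retry=(0,0)
3 | P LOAD | counter=6 r=(6,6) succ=(0,0) retry=(0,0)
4 | P CAS | counter=7 r=(6,6) succ=(1,0) retry=(0,0)
5 | P LOAD | counter=7 r=(7,6) succ=(1,0) retry=(0,0)
6 | P CAS | counter=8 r=(7,6) succ=(2,0) retry=(0,0)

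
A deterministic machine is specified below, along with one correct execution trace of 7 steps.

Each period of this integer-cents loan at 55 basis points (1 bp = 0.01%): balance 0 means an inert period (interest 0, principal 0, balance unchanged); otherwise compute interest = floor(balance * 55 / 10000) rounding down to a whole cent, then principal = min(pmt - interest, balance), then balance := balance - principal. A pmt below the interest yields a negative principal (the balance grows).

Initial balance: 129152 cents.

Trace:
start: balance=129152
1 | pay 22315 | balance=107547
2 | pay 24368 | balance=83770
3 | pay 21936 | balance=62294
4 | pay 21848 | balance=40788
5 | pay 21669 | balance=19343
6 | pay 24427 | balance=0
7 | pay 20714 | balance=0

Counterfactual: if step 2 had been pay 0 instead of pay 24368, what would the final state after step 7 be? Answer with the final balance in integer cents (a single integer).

(re-executing from step 2 with the substitution; state before step 2: balance=107547)
2 | pay 0 | balance=108138
3 | pay 21936 | balance=86796
4 | pay 21848 | balance=65425
5 | pay 21669 | balance=44115
6 | pay 24427 | balance=19930
7 | pay 20714 | balance=0

0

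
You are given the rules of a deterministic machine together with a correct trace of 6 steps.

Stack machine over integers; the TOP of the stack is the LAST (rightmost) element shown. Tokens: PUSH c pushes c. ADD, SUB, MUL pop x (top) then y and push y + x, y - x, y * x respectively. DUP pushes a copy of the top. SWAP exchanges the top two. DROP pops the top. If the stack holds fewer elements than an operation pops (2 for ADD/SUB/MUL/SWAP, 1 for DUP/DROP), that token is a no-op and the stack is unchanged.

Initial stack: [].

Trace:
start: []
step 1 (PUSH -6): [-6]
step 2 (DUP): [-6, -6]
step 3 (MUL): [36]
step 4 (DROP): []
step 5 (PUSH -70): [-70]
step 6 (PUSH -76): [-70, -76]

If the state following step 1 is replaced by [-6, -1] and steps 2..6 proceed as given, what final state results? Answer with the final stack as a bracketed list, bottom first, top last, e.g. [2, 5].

state after step 1 := [-6, -1]
step 2 (DUP): [-6, -1, -1]
step 3 (MUL): [-6, 1]
step 4 (DROP): [-6]
step 5 (PUSH -70): [-6, -70]
step 6 (PUSH -76): [-6, -70, -76]

[-6, -70, -76]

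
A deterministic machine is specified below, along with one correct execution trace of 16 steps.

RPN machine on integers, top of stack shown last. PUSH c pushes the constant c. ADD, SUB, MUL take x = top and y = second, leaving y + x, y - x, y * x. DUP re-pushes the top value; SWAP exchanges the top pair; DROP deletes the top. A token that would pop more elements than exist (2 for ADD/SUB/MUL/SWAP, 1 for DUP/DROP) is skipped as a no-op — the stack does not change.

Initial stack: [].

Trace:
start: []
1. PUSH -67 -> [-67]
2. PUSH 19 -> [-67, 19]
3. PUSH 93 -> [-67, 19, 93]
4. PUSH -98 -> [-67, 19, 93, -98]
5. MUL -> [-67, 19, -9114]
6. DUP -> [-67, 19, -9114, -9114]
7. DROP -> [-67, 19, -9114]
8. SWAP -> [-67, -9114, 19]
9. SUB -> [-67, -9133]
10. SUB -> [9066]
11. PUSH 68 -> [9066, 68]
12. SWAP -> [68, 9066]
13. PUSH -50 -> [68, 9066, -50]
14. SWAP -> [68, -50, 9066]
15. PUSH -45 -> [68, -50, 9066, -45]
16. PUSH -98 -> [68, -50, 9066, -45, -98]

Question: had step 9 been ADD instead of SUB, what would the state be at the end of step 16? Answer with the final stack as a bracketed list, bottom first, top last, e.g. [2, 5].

(re-executing from step 9 with the substitution; state before step 9: [-67, -9114, 19])
9. ADD -> [-67, -9095]
10. SUB -> [9028]
11. PUSH 68 -> [9028, 68]
12. SWAP -> [68, 9028]
13. PUSH -50 -> [68, 9028, -50]
14. SWAP -> [68, -50, 9028]
15. PUSH -45 -> [68, -50, 9028, -45]
16. PUSH -98 -> [68, -50, 9028, -45, -98]

[68, -50, 9028, -45, -98]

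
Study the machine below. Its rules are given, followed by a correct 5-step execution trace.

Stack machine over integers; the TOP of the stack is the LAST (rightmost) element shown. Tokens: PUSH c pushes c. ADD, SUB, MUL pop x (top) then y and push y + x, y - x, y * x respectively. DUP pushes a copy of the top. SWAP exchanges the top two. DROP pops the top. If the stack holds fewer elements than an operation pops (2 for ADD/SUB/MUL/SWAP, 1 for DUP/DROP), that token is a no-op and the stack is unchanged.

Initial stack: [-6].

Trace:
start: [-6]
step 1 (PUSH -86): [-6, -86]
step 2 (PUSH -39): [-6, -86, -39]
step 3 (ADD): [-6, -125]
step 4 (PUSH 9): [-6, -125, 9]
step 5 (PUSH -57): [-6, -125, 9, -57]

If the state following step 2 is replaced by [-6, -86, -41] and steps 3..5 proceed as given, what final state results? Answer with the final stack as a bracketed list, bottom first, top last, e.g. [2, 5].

[-6, -127, 9, -57]

state after step 2 := [-6, -86, -41]
step 3 (ADD): [-6, -127]
step 4 (PUSH 9): [-6, -127, 9]
step 5 (PUSH -57): [-6, -127, 9, -57]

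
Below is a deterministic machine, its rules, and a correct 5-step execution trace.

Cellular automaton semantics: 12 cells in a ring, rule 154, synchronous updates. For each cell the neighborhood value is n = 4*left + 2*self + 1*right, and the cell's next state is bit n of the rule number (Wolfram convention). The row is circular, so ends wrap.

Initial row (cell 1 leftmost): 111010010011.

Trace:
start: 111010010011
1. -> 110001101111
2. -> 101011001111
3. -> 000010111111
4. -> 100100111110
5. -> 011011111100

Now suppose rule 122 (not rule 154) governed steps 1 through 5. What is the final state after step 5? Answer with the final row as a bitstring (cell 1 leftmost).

(re-executing steps 1..5 under rule 122; state before step 1: 111010010011)
1. -> 001101101110
2. -> 011111111011
3. -> 110000001111
4. -> 011000011000
5. -> 111100111100

111100111100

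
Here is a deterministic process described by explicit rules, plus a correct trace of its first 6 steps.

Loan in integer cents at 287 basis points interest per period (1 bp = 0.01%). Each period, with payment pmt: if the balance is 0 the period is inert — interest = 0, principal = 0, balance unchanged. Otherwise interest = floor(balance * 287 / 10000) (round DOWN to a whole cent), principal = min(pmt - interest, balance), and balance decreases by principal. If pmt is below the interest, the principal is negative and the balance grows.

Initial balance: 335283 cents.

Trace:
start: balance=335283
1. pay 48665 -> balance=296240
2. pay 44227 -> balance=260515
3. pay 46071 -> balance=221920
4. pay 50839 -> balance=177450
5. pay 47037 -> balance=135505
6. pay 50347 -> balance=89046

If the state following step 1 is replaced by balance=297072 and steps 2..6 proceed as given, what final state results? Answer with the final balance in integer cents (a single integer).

90004

state after step 1 := balance=297072
2. pay 44227 -> balance=261370
3. pay 46071 -> balance=222800
4. pay 50839 -> balance=178355
5. pay 47037 -> balance=136436
6. pay 50347 -> balance=90004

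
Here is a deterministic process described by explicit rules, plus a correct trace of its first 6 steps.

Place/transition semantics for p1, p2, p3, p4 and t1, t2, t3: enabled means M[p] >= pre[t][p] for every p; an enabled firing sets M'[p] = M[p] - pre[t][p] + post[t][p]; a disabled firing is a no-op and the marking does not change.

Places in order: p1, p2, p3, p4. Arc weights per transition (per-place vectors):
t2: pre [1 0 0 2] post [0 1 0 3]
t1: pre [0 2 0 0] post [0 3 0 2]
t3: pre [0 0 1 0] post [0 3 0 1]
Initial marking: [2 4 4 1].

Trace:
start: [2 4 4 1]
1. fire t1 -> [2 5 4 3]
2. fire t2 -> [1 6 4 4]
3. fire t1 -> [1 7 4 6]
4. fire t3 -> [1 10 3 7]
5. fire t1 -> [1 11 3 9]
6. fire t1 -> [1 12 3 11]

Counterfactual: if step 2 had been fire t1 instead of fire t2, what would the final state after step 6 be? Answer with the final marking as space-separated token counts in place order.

(re-executing from step 2 with the substitution; state before step 2: [2 5 4 3])
2. fire t1 -> [2 6 4 5]
3. fire t1 -> [2 7 4 7]
4. fire t3 -> [2 10 3 8]
5. fire t1 -> [2 11 3 10]
6. fire t1 -> [2 12 3 12]

2 12 3 12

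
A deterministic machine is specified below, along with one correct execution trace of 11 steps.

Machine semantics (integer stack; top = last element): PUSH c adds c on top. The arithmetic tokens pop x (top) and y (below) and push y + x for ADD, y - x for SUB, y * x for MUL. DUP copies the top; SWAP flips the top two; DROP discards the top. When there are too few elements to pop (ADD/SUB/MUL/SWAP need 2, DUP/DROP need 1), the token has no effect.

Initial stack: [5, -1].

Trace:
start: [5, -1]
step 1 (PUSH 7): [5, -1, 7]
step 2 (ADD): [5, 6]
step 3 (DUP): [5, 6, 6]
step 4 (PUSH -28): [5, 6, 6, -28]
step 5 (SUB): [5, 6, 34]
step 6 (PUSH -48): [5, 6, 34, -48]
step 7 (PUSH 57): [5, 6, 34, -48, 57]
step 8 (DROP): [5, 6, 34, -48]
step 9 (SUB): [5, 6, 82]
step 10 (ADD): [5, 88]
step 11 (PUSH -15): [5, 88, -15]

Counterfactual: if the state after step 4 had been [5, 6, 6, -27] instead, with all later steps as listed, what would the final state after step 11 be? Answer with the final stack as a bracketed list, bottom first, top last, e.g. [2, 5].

state after step 4 := [5, 6, 6, -27]
step 5 (SUB): [5, 6, 33]
step 6 (PUSH -48): [5, 6, 33, -48]
step 7 (PUSH 57): [5, 6, 33, -48, 57]
step 8 (DROP): [5, 6, 33, -48]
step 9 (SUB): [5, 6, 81]
step 10 (ADD): [5, 87]
step 11 (PUSH -15): [5, 87, -15]

[5, 87, -15]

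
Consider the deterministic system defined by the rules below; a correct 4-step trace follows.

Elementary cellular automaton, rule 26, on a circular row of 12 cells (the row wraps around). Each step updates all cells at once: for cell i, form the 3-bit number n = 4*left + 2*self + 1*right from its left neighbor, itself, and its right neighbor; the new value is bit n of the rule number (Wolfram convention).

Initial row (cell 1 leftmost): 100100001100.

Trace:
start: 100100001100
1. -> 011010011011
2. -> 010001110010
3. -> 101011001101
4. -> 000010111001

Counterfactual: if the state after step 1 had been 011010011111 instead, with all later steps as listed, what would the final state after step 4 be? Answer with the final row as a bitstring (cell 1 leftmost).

000010110101

state after step 1 := 011010011111
2. -> 010001110000
3. -> 101011001000
4. -> 000010110101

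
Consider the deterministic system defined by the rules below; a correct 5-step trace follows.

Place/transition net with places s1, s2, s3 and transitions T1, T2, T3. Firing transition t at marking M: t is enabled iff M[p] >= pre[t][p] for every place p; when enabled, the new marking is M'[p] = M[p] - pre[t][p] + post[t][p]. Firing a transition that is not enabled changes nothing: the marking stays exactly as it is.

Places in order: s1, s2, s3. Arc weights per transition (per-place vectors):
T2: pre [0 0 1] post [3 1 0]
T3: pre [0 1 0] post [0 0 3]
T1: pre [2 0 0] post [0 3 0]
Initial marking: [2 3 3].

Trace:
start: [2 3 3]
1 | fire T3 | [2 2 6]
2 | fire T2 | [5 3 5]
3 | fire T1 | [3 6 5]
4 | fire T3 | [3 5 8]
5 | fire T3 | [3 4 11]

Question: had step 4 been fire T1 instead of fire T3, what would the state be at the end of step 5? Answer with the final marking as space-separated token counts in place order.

1 8 8

(re-executing from step 4 with the substitution; state before step 4: [3 6 5])
4 | fire T1 | [1 9 5]
5 | fire T3 | [1 8 8]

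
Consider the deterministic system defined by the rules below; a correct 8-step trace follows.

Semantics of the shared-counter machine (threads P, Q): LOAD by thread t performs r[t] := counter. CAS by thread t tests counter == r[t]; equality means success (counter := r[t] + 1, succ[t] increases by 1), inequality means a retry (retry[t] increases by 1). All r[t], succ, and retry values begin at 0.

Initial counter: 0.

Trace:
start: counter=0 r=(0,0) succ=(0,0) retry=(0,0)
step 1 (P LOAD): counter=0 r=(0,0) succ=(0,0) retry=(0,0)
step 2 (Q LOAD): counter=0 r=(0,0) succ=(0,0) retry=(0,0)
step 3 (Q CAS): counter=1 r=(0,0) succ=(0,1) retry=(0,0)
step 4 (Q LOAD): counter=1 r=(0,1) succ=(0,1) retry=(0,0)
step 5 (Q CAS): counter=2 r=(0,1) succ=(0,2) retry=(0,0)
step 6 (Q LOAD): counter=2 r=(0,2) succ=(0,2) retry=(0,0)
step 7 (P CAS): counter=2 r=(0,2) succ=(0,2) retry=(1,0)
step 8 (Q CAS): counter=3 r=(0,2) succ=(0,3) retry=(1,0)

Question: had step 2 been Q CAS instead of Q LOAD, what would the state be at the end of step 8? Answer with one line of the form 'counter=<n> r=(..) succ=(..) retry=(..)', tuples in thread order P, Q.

(re-executing from step 2 with the substitution; state before step 2: counter=0 r=(0,0) succ=(0,0) retry=(0,0))
step 2 (Q CAS): counter=1 r=(0,0) succ=(0,1) retry=(0,0)
step 3 (Q CAS): counter=1 r=(0,0) succ=(0,1) retry=(0,1)
step 4 (Q LOAD): counter=1 r=(0,1) succ=(0,1) retry=(0,1)
step 5 (Q CAS): counter=2 r=(0,1) succ=(0,2) retry=(0,1)
step 6 (Q LOAD): counter=2 r=(0,2) succ=(0,2) retry=(0,1)
step 7 (P CAS): counter=2 r=(0,2) succ=(0,2) retry=(1,1)
step 8 (Q CAS): counter=3 r=(0,2) succ=(0,3) retry=(1,1)

counter=3 r=(0,2) succ=(0,3) retry=(1,1)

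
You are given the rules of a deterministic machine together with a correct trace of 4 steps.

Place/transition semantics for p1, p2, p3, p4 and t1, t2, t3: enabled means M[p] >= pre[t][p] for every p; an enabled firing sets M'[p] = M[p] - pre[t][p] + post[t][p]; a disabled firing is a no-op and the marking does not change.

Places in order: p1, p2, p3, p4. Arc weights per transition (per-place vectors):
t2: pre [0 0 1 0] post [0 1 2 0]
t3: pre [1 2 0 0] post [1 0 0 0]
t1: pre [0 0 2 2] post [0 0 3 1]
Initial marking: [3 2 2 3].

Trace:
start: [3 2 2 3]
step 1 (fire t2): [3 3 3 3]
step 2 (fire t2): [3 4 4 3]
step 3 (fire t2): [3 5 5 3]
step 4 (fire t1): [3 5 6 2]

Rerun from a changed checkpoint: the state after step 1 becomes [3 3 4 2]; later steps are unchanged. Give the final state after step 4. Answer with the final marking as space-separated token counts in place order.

3 5 7 1

state after step 1 := [3 3 4 2]
step 2 (fire t2): [3 4 5 2]
step 3 (fire t2): [3 5 6 2]
step 4 (fire t1): [3 5 7 1]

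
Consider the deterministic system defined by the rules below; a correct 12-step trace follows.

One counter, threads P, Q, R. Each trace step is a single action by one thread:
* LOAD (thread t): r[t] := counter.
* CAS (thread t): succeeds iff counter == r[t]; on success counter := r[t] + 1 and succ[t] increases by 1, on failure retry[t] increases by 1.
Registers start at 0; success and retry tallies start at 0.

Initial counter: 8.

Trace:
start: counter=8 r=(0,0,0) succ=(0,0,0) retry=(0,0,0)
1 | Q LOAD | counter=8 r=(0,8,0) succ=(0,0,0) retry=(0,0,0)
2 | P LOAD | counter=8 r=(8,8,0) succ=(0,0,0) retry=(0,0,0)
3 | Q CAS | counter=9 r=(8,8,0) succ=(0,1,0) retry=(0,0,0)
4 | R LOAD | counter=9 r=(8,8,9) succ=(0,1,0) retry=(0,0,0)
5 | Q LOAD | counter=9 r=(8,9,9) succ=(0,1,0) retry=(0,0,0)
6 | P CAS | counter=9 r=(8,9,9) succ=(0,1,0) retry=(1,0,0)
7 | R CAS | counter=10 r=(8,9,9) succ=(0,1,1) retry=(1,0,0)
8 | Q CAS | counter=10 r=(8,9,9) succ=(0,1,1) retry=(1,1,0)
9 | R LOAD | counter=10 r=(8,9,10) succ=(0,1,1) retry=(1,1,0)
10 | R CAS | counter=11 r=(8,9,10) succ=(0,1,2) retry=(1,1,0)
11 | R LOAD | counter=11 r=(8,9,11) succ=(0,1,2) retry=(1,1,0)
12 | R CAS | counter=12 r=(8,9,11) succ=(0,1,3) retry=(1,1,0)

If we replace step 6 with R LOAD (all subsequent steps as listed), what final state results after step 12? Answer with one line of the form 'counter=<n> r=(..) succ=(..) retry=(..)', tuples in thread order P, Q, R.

counter=12 r=(8,9,11) succ=(0,1,3) retry=(0,1,0)

(re-executing from step 6 with the substitution; state before step 6: counter=9 r=(8,9,9) succ=(0,1,0) retry=(0,0,0))
6 | R LOAD | counter=9 r=(8,9,9) succ=(0,1,0) retry=(0,0,0)
7 | R CAS | counter=10 r=(8,9,9) succ=(0,1,1) retry=(0,0,0)
8 | Q CAS | counter=10 r=(8,9,9) succ=(0,1,1) retry=(0,1,0)
9 | R LOAD | counter=10 r=(8,9,10) succ=(0,1,1) retry=(0,1,0)
10 | R CAS | counter=11 r=(8,9,10) succ=(0,1,2) retry=(0,1,0)
11 | R LOAD | counter=11 r=(8,9,11) succ=(0,1,2) retry=(0,1,0)
12 | R CAS | counter=12 r=(8,9,11) succ=(0,1,3) retry=(0,1,0)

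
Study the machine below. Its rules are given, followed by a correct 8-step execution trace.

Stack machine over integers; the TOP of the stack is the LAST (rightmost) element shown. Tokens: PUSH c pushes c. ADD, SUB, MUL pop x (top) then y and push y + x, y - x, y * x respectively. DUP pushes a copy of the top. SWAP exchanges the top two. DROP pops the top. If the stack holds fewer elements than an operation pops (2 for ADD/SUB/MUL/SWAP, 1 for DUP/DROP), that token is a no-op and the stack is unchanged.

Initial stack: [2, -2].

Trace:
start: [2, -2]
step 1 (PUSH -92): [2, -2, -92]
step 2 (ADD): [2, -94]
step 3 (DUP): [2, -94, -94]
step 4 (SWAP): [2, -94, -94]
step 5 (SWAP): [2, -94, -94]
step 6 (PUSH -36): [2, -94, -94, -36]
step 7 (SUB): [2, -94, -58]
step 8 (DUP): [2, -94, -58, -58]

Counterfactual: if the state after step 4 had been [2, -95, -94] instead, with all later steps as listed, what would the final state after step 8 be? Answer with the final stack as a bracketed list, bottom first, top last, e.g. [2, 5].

[2, -94, -59, -59]

state after step 4 := [2, -95, -94]
step 5 (SWAP): [2, -94, -95]
step 6 (PUSH -36): [2, -94, -95, -36]
step 7 (SUB): [2, -94, -59]
step 8 (DUP): [2, -94, -59, -59]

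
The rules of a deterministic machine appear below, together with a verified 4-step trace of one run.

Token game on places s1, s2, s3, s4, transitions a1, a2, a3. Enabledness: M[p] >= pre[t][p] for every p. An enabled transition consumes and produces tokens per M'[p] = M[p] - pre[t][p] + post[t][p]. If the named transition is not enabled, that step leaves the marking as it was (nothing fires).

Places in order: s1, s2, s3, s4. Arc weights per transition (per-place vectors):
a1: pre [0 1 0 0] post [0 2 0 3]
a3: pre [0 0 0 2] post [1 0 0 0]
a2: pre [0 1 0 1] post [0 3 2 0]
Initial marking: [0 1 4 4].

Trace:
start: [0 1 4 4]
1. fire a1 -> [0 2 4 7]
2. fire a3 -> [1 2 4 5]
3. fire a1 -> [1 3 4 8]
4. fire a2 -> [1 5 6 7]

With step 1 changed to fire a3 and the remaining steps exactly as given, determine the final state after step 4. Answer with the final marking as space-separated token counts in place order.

(re-executing from step 1 with the substitution; state before step 1: [0 1 4 4])
1. fire a3 -> [1 1 4 2]
2. fire a3 -> [2 1 4 0]
3. fire a1 -> [2 2 4 3]
4. fire a2 -> [2 4 6 2]

2 4 6 2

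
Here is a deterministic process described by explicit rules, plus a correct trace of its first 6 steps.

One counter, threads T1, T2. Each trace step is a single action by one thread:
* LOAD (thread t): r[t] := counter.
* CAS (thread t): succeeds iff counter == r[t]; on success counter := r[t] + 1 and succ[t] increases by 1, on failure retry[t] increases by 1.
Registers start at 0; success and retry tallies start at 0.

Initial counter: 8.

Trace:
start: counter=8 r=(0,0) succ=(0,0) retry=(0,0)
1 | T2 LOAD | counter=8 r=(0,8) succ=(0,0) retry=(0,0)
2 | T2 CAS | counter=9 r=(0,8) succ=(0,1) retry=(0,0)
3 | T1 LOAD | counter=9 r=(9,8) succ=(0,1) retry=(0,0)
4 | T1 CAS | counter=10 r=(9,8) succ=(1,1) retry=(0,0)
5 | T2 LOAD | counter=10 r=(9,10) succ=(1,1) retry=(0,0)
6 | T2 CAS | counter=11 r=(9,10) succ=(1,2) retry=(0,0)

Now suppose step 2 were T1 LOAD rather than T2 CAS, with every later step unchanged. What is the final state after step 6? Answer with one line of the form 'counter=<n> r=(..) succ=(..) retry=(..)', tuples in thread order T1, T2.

counter=10 r=(8,9) succ=(1,1) retry=(0,0)

(re-executing from step 2 with the substitution; state before step 2: counter=8 r=(0,8) succ=(0,0) retry=(0,0))
2 | T1 LOAD | counter=8 r=(8,8) succ=(0,0) retry=(0,0)
3 | T1 LOAD | counter=8 r=(8,8) succ=(0,0) retry=(0,0)
4 | T1 CAS | counter=9 r=(8,8) succ=(1,0) retry=(0,0)
5 | T2 LOAD | counter=9 r=(8,9) succ=(1,0) retry=(0,0)
6 | T2 CAS | counter=10 r=(8,9) succ=(1,1) retry=(0,0)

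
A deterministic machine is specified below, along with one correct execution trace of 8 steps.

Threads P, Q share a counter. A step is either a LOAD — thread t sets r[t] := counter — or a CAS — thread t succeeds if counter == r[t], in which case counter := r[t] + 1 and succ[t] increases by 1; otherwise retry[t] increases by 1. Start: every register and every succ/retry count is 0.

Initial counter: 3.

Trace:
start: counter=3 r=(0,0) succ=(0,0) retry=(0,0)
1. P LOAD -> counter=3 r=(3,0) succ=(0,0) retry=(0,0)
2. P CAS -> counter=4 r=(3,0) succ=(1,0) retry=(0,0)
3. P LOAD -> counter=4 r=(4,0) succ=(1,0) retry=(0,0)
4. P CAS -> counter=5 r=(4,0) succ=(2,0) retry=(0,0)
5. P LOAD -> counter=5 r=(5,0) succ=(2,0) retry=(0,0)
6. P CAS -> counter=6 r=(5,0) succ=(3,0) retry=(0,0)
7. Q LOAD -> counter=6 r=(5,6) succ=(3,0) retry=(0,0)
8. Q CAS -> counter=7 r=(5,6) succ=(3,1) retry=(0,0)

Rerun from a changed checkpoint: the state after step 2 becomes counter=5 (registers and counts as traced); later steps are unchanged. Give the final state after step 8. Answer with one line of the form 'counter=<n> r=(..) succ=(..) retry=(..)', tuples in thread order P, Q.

counter=8 r=(6,7) succ=(3,1) retry=(0,0)

state after step 2 := counter=5 r=(3,0) succ=(1,0) retry=(0,0)
3. P LOAD -> counter=5 r=(5,0) succ=(1,0) retry=(0,0)
4. P CAS -> counter=6 r=(5,0) succ=(2,0) retry=(0,0)
5. P LOAD -> counter=6 r=(6,0) succ=(2,0) retry=(0,0)
6. P CAS -> counter=7 r=(6,0) succ=(3,0) retry=(0,0)
7. Q LOAD -> counter=7 r=(6,7) succ=(3,0) retry=(0,0)
8. Q CAS -> counter=8 r=(6,7) succ=(3,1) retry=(0,0)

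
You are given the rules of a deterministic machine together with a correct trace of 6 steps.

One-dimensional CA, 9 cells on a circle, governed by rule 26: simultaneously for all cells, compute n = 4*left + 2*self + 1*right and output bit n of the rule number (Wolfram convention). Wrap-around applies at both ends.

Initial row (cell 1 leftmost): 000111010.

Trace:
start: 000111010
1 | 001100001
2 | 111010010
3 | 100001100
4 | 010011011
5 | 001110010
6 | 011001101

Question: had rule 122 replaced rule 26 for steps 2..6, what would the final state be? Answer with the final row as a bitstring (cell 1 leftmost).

110000110

(re-executing steps 2..6 under rule 122; state before step 2: 001100001)
2 | 111110010
3 | 100011101
4 | 110110111
5 | 011111100
6 | 110000110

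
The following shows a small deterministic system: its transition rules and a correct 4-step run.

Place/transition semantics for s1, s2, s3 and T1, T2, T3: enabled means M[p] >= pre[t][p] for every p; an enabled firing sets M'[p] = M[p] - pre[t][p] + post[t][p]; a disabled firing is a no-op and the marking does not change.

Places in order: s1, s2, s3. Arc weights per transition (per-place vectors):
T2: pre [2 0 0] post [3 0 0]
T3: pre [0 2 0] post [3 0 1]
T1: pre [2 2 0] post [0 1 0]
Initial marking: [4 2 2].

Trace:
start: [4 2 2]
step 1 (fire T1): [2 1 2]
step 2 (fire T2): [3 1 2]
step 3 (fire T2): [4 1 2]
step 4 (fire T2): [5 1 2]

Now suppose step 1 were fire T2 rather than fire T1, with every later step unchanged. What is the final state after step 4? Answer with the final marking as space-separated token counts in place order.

(re-executing from step 1 with the substitution; state before step 1: [4 2 2])
step 1 (fire T2): [5 2 2]
step 2 (fire T2): [6 2 2]
step 3 (fire T2): [7 2 2]
step 4 (fire T2): [8 2 2]

8 2 2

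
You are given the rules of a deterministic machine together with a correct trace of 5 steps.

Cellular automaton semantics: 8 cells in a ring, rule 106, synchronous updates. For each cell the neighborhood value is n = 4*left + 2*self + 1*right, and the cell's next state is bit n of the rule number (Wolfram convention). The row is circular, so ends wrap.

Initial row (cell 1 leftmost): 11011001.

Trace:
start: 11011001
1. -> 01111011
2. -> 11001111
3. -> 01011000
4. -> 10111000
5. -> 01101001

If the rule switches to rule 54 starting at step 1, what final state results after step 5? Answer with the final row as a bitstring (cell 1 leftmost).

11111100

(re-executing steps 1..5 under rule 54; state before step 1: 11011001)
1. -> 00100110
2. -> 01111001
3. -> 10000111
4. -> 01001000
5. -> 11111100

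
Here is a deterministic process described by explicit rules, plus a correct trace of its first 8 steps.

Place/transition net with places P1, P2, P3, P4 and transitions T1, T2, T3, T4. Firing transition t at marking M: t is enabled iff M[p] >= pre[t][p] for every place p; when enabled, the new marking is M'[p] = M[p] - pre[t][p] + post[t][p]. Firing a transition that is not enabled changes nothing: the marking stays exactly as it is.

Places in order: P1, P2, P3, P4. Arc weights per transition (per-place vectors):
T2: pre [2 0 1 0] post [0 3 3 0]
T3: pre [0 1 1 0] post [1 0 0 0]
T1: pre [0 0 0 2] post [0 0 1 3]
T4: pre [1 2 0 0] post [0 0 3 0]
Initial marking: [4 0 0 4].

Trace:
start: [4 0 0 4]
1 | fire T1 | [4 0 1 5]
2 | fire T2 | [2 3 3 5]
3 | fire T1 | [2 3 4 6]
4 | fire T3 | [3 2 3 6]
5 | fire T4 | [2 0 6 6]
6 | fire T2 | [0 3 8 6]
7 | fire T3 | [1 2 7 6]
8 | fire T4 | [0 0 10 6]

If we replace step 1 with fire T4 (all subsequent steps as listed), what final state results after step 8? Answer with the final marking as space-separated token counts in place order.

2 0 5 5

(re-executing from step 1 with the substitution; state before step 1: [4 0 0 4])
1 | fire T4 | [4 0 0 4]
2 | fire T2 | [4 0 0 4]
3 | fire T1 | [4 0 1 5]
4 | fire T3 | [4 0 1 5]
5 | fire T4 | [4 0 1 5]
6 | fire T2 | [2 3 3 5]
7 | fire T3 | [3 2 2 5]
8 | fire T4 | [2 0 5 5]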